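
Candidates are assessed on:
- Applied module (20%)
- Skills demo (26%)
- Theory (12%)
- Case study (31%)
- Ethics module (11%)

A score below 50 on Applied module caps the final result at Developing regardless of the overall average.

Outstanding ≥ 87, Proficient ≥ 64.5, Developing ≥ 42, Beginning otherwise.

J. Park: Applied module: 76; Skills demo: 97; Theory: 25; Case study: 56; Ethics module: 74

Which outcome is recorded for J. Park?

Applied module score 76 ≥ 50: minimum met.
Weighted total:
  Applied module 76 × 0.2 = 15.2
  Skills demo 97 × 0.26 = 25.22
  Theory 25 × 0.12 = 3
  Case study 56 × 0.31 = 17.36
  Ethics module 74 × 0.11 = 8.14
Sum = 68.92
68.92 is ≥ 64.5 and < 87 → Proficient

Proficient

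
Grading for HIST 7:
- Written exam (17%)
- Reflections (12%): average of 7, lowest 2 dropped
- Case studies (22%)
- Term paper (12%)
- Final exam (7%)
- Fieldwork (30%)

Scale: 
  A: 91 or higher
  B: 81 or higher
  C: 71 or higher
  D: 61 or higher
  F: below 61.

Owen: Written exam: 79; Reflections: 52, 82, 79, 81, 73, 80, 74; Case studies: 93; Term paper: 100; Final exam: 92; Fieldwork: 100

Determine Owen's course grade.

Reflections: drop 52, 73 → average of remaining 5 = 396/5 = 79.2
Weighted total:
  Written exam 79 × 0.17 = 13.43
  Reflections 79.2 × 0.12 = 9.504
  Case studies 93 × 0.22 = 20.46
  Term paper 100 × 0.12 = 12
  Final exam 92 × 0.07 = 6.44
  Fieldwork 100 × 0.3 = 30
Sum = 91.834
91.834 ≥ 91 → A

A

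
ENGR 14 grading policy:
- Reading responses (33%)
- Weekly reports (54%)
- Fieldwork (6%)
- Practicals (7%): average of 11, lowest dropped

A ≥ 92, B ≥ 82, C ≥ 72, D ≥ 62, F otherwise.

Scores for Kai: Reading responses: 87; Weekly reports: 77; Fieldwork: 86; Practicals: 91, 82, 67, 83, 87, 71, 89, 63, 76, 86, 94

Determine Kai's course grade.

C

Practicals: drop 63 → average of remaining 10 = 826/10 = 82.6
Weighted total:
  Reading responses 87 × 0.33 = 28.71
  Weekly reports 77 × 0.54 = 41.58
  Fieldwork 86 × 0.06 = 5.16
  Practicals 82.6 × 0.07 = 5.782
Sum = 81.232
81.232 is ≥ 72 and < 82 → C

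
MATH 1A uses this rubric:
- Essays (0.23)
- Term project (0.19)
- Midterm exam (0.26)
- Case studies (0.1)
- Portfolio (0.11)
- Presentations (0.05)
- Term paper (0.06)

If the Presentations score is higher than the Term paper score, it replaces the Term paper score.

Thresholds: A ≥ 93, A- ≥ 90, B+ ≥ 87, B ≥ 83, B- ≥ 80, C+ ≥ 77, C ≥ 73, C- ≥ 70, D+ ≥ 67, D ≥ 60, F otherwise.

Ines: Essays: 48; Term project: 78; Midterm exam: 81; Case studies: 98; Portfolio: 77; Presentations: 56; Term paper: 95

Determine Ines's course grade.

C

Presentations (56) ≤ Term paper (95), so Term paper stays at 95.
Weighted total:
  Essays 48 × 0.23 = 11.04
  Term project 78 × 0.19 = 14.82
  Midterm exam 81 × 0.26 = 21.06
  Case studies 98 × 0.1 = 9.8
  Portfolio 77 × 0.11 = 8.47
  Presentations 56 × 0.05 = 2.8
  Term paper 95 × 0.06 = 5.7
Sum = 73.69
73.69 is ≥ 73 and < 77 → C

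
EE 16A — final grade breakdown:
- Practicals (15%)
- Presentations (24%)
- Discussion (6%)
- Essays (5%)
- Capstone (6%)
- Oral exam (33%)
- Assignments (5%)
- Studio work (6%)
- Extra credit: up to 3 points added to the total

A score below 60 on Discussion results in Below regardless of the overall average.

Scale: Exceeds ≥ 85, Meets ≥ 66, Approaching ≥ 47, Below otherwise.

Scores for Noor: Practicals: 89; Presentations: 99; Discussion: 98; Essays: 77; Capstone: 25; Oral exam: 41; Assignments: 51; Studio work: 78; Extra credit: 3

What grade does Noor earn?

Meets

Discussion score 98 ≥ 60: minimum met.
Weighted total:
  Practicals 89 × 0.15 = 13.35
  Presentations 99 × 0.24 = 23.76
  Discussion 98 × 0.06 = 5.88
  Essays 77 × 0.05 = 3.85
  Capstone 25 × 0.06 = 1.5
  Oral exam 41 × 0.33 = 13.53
  Assignments 51 × 0.05 = 2.55
  Studio work 78 × 0.06 = 4.68
Sum = 69.1
Extra credit: 69.1 + 3 = 72.1
72.1 is ≥ 66 and < 85 → Meets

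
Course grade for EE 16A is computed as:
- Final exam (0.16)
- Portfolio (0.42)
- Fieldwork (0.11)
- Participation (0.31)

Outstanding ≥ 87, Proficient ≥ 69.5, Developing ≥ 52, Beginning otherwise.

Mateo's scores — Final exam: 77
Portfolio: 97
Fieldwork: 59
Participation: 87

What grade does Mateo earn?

Weighted total:
  Final exam 77 × 0.16 = 12.32
  Portfolio 97 × 0.42 = 40.74
  Fieldwork 59 × 0.11 = 6.49
  Participation 87 × 0.31 = 26.97
Sum = 86.52
86.52 is ≥ 69.5 and < 87 → Proficient

Proficient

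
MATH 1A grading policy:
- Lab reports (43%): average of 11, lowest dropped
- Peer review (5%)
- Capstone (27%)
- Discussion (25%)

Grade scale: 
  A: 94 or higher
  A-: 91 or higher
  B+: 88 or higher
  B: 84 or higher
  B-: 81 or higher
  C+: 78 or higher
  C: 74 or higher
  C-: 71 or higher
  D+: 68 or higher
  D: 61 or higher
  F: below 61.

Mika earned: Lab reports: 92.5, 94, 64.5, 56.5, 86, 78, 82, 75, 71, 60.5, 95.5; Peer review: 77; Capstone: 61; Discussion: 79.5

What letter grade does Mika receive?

Lab reports: drop 56.5 → average of remaining 10 = 799/10 = 79.9
Weighted total:
  Lab reports 79.9 × 0.43 = 34.357
  Peer review 77 × 0.05 = 3.85
  Capstone 61 × 0.27 = 16.47
  Discussion 79.5 × 0.25 = 19.875
Sum = 74.552
74.552 is ≥ 74 and < 78 → C

C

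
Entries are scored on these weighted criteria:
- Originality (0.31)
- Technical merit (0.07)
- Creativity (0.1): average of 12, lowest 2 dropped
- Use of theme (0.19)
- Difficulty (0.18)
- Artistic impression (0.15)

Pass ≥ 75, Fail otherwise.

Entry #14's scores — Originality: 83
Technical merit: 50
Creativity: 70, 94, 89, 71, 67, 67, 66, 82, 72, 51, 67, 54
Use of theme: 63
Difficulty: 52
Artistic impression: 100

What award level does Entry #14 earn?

Fail

Creativity: drop 51, 54 → average of remaining 10 = 745/10 = 74.5
Weighted total:
  Originality 83 × 0.31 = 25.73
  Technical merit 50 × 0.07 = 3.5
  Creativity 74.5 × 0.1 = 7.45
  Use of theme 63 × 0.19 = 11.97
  Difficulty 52 × 0.18 = 9.36
  Artistic impression 100 × 0.15 = 15
Sum = 73.01
73.01 < 75 → Fail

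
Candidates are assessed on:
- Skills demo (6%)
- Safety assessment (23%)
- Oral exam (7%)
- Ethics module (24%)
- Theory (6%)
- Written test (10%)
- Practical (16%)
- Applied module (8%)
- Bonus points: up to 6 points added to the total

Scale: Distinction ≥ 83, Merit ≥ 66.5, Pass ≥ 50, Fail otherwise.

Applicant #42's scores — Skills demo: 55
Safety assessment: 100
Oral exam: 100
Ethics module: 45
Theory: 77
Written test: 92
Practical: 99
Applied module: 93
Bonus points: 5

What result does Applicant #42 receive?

Distinction

Weighted total:
  Skills demo 55 × 0.06 = 3.3
  Safety assessment 100 × 0.23 = 23
  Oral exam 100 × 0.07 = 7
  Ethics module 45 × 0.24 = 10.8
  Theory 77 × 0.06 = 4.62
  Written test 92 × 0.1 = 9.2
  Practical 99 × 0.16 = 15.84
  Applied module 93 × 0.08 = 7.44
Sum = 81.2
Bonus points: 81.2 + 5 = 86.2
86.2 ≥ 83 → Distinction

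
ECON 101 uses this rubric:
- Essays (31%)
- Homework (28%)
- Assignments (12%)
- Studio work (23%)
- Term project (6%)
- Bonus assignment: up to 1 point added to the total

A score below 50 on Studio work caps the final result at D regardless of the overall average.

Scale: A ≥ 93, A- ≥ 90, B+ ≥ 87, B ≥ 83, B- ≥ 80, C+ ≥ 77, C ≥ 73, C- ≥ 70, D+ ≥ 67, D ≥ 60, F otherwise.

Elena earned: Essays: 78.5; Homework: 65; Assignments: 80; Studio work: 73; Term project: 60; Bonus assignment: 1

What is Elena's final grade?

Studio work score 73 ≥ 50: minimum met.
Weighted total:
  Essays 78.5 × 0.31 = 24.335
  Homework 65 × 0.28 = 18.2
  Assignments 80 × 0.12 = 9.6
  Studio work 73 × 0.23 = 16.79
  Term project 60 × 0.06 = 3.6
Sum = 72.525
Bonus assignment: 72.525 + 1 = 73.525
73.525 is ≥ 73 and < 77 → C

C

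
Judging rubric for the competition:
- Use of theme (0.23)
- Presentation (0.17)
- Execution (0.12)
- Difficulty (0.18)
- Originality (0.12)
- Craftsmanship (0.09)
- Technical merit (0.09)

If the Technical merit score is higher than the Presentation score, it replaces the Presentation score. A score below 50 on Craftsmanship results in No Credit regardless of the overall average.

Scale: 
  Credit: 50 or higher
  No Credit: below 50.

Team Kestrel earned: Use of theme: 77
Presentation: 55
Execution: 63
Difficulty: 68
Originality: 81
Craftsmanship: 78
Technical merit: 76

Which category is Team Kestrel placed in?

Technical merit (76) > Presentation (55), so Presentation counts as 76.
Craftsmanship score 78 ≥ 50: minimum met.
Weighted total:
  Use of theme 77 × 0.23 = 17.71
  Presentation 76 × 0.17 = 12.92
  Execution 63 × 0.12 = 7.56
  Difficulty 68 × 0.18 = 12.24
  Originality 81 × 0.12 = 9.72
  Craftsmanship 78 × 0.09 = 7.02
  Technical merit 76 × 0.09 = 6.84
Sum = 74.01
74.01 ≥ 50 → Credit

Credit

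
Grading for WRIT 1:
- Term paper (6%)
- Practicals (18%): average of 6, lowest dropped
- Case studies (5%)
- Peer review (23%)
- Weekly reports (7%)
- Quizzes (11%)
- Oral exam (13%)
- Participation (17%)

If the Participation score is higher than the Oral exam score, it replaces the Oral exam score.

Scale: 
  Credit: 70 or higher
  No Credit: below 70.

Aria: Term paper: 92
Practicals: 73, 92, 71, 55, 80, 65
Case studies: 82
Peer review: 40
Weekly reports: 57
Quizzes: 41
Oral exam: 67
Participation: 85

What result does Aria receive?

No Credit

Practicals: drop 55 → average of remaining 5 = 381/5 = 76.2
Participation (85) > Oral exam (67), so Oral exam counts as 85.
Weighted total:
  Term paper 92 × 0.06 = 5.52
  Practicals 76.2 × 0.18 = 13.716
  Case studies 82 × 0.05 = 4.1
  Peer review 40 × 0.23 = 9.2
  Weekly reports 57 × 0.07 = 3.99
  Quizzes 41 × 0.11 = 4.51
  Oral exam 85 × 0.13 = 11.05
  Participation 85 × 0.17 = 14.45
Sum = 66.536
66.536 < 70 → No Credit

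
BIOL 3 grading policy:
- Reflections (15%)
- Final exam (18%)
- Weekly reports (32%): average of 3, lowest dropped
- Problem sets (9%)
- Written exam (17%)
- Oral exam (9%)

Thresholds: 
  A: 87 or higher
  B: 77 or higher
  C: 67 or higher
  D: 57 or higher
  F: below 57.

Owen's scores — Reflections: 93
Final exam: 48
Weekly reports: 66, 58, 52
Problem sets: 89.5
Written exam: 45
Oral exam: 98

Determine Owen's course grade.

D

Weekly reports: drop 52 → average of remaining 2 = 124/2 = 62
Weighted total:
  Reflections 93 × 0.15 = 13.95
  Final exam 48 × 0.18 = 8.64
  Weekly reports 62 × 0.32 = 19.84
  Problem sets 89.5 × 0.09 = 8.055
  Written exam 45 × 0.17 = 7.65
  Oral exam 98 × 0.09 = 8.82
Sum = 66.955
66.955 is ≥ 57 and < 67 → D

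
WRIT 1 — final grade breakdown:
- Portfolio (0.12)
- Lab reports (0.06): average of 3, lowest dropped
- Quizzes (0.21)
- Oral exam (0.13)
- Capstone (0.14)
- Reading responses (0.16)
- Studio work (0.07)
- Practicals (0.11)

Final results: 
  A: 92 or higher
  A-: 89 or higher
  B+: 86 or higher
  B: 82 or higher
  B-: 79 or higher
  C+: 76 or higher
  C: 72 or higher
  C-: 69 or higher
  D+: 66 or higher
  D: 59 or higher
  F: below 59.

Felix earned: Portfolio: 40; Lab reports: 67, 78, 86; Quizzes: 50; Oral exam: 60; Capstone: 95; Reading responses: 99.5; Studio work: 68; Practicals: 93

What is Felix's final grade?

C

Lab reports: drop 67 → average of remaining 2 = 164/2 = 82
Weighted total:
  Portfolio 40 × 0.12 = 4.8
  Lab reports 82 × 0.06 = 4.92
  Quizzes 50 × 0.21 = 10.5
  Oral exam 60 × 0.13 = 7.8
  Capstone 95 × 0.14 = 13.3
  Reading responses 99.5 × 0.16 = 15.92
  Studio work 68 × 0.07 = 4.76
  Practicals 93 × 0.11 = 10.23
Sum = 72.23
72.23 is ≥ 72 and < 76 → C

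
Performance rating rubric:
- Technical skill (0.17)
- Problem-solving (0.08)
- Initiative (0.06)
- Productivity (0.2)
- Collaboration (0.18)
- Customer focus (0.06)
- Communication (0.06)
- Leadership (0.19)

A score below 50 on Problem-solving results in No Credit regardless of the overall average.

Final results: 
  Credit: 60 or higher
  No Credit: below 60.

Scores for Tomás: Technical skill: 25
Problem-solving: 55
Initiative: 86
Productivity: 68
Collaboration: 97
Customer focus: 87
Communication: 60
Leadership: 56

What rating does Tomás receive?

Credit

Problem-solving score 55 ≥ 50: minimum met.
Weighted total:
  Technical skill 25 × 0.17 = 4.25
  Problem-solving 55 × 0.08 = 4.4
  Initiative 86 × 0.06 = 5.16
  Productivity 68 × 0.2 = 13.6
  Collaboration 97 × 0.18 = 17.46
  Customer focus 87 × 0.06 = 5.22
  Communication 60 × 0.06 = 3.6
  Leadership 56 × 0.19 = 10.64
Sum = 64.33
64.33 ≥ 60 → Credit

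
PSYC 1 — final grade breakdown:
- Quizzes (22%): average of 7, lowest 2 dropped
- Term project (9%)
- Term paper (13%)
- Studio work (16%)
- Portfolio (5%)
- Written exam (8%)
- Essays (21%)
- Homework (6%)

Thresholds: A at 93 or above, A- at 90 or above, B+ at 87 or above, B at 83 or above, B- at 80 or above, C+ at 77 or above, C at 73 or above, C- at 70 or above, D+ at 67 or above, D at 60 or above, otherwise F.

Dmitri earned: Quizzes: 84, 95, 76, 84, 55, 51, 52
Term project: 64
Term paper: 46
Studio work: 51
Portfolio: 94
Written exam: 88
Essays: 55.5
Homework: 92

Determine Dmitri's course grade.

D

Quizzes: drop 51, 52 → average of remaining 5 = 394/5 = 78.8
Weighted total:
  Quizzes 78.8 × 0.22 = 17.336
  Term project 64 × 0.09 = 5.76
  Term paper 46 × 0.13 = 5.98
  Studio work 51 × 0.16 = 8.16
  Portfolio 94 × 0.05 = 4.7
  Written exam 88 × 0.08 = 7.04
  Essays 55.5 × 0.21 = 11.655
  Homework 92 × 0.06 = 5.52
Sum = 66.151
66.151 is ≥ 60 and < 67 → D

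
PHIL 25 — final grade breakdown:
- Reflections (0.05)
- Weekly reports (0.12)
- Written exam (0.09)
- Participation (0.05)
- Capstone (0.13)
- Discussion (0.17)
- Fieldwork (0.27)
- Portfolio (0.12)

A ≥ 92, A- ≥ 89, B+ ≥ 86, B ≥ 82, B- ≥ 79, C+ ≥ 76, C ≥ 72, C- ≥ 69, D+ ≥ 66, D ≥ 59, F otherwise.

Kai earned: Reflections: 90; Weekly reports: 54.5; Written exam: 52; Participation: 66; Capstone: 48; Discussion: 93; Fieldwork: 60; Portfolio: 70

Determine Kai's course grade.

D

Weighted total:
  Reflections 90 × 0.05 = 4.5
  Weekly reports 54.5 × 0.12 = 6.54
  Written exam 52 × 0.09 = 4.68
  Participation 66 × 0.05 = 3.3
  Capstone 48 × 0.13 = 6.24
  Discussion 93 × 0.17 = 15.81
  Fieldwork 60 × 0.27 = 16.2
  Portfolio 70 × 0.12 = 8.4
Sum = 65.67
65.67 is ≥ 59 and < 66 → D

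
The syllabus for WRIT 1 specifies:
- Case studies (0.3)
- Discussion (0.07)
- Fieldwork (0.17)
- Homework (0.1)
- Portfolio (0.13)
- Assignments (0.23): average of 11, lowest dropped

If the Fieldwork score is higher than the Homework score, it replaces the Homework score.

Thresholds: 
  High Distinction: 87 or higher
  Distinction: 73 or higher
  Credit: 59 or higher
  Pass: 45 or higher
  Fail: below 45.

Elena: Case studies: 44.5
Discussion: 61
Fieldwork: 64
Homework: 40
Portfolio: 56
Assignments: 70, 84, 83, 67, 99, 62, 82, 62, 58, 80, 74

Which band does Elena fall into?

Credit

Assignments: drop 58 → average of remaining 10 = 763/10 = 76.3
Fieldwork (64) > Homework (40), so Homework counts as 64.
Weighted total:
  Case studies 44.5 × 0.3 = 13.35
  Discussion 61 × 0.07 = 4.27
  Fieldwork 64 × 0.17 = 10.88
  Homework 64 × 0.1 = 6.4
  Portfolio 56 × 0.13 = 7.28
  Assignments 76.3 × 0.23 = 17.549
Sum = 59.729
59.729 is ≥ 59 and < 73 → Credit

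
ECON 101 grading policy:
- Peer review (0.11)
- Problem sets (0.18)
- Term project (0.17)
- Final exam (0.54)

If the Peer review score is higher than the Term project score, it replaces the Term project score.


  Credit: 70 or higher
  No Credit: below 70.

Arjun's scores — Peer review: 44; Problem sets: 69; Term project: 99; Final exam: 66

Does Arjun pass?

No Credit

Peer review (44) ≤ Term project (99), so Term project stays at 99.
Weighted total:
  Peer review 44 × 0.11 = 4.84
  Problem sets 69 × 0.18 = 12.42
  Term project 99 × 0.17 = 16.83
  Final exam 66 × 0.54 = 35.64
Sum = 69.73
69.73 < 70 → No Credit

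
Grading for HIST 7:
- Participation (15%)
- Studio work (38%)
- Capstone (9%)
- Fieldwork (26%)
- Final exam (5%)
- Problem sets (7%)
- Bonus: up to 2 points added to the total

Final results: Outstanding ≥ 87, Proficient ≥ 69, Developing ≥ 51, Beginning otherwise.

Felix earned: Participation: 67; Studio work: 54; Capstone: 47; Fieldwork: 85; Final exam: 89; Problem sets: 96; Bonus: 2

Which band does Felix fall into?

Weighted total:
  Participation 67 × 0.15 = 10.05
  Studio work 54 × 0.38 = 20.52
  Capstone 47 × 0.09 = 4.23
  Fieldwork 85 × 0.26 = 22.1
  Final exam 89 × 0.05 = 4.45
  Problem sets 96 × 0.07 = 6.72
Sum = 68.07
Bonus: 68.07 + 2 = 70.07
70.07 is ≥ 69 and < 87 → Proficient

Proficient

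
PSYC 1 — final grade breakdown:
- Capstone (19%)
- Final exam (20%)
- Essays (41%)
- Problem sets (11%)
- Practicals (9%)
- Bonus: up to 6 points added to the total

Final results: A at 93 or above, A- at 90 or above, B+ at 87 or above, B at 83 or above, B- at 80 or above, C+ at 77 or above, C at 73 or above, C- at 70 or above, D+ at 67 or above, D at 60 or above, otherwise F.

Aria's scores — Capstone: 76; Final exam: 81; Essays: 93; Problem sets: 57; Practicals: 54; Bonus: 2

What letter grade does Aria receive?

Weighted total:
  Capstone 76 × 0.19 = 14.44
  Final exam 81 × 0.2 = 16.2
  Essays 93 × 0.41 = 38.13
  Problem sets 57 × 0.11 = 6.27
  Practicals 54 × 0.09 = 4.86
Sum = 79.9
Bonus: 79.9 + 2 = 81.9
81.9 is ≥ 80 and < 83 → B-

B-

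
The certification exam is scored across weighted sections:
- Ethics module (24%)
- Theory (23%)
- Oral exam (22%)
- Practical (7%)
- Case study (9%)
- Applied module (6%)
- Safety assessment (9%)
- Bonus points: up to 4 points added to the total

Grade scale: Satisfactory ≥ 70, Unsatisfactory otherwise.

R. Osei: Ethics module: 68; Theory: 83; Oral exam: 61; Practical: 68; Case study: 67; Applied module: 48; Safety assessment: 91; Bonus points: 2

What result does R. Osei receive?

Weighted total:
  Ethics module 68 × 0.24 = 16.32
  Theory 83 × 0.23 = 19.09
  Oral exam 61 × 0.22 = 13.42
  Practical 68 × 0.07 = 4.76
  Case study 67 × 0.09 = 6.03
  Applied module 48 × 0.06 = 2.88
  Safety assessment 91 × 0.09 = 8.19
Sum = 70.69
Bonus points: 70.69 + 2 = 72.69
72.69 ≥ 70 → Satisfactory

Satisfactory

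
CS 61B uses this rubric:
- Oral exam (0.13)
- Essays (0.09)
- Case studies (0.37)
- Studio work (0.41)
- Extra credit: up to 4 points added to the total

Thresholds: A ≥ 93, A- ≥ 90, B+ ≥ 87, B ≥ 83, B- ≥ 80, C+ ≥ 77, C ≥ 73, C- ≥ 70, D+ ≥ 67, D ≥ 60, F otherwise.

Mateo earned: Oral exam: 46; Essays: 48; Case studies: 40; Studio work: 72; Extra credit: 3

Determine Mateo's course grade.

Weighted total:
  Oral exam 46 × 0.13 = 5.98
  Essays 48 × 0.09 = 4.32
  Case studies 40 × 0.37 = 14.8
  Studio work 72 × 0.41 = 29.52
Sum = 54.62
Extra credit: 54.62 + 3 = 57.62
57.62 < 60 → F

F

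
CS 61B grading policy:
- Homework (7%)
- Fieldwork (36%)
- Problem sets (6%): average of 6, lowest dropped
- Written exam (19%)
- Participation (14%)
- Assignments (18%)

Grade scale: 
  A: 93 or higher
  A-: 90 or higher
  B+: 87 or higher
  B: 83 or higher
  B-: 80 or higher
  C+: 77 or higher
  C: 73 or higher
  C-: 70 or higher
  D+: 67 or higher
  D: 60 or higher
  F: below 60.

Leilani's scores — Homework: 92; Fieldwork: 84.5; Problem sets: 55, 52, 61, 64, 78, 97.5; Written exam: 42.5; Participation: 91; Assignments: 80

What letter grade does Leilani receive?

Problem sets: drop 52 → average of remaining 5 = 355.5/5 = 71.1
Weighted total:
  Homework 92 × 0.07 = 6.44
  Fieldwork 84.5 × 0.36 = 30.42
  Problem sets 71.1 × 0.06 = 4.266
  Written exam 42.5 × 0.19 = 8.075
  Participation 91 × 0.14 = 12.74
  Assignments 80 × 0.18 = 14.4
Sum = 76.341
76.341 is ≥ 73 and < 77 → C

C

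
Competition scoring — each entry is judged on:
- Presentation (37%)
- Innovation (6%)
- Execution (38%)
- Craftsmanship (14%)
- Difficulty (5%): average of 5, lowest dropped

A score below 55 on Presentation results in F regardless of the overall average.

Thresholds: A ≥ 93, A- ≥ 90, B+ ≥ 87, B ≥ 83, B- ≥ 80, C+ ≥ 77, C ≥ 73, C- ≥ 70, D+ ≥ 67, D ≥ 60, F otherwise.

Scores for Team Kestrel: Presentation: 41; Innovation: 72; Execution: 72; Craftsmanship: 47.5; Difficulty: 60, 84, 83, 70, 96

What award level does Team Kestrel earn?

F

Difficulty: drop 60 → average of remaining 4 = 333/4 = 83.25
Presentation score 41 < 55: minimum not met.
Weighted total:
  Presentation 41 × 0.37 = 15.17
  Innovation 72 × 0.06 = 4.32
  Execution 72 × 0.38 = 27.36
  Craftsmanship 47.5 × 0.14 = 6.65
  Difficulty 83.25 × 0.05 = 4.1625
Sum = 57.6625
Because the Presentation minimum was not met, the result is F.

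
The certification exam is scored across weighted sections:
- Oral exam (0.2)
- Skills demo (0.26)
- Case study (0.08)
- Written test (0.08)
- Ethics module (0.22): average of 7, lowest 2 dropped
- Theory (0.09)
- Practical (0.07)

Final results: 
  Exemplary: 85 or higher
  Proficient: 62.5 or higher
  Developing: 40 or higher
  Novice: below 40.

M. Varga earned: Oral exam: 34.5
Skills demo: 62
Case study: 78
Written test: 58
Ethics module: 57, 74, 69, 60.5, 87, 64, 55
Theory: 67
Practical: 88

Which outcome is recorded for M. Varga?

Developing

Ethics module: drop 55, 57 → average of remaining 5 = 354.5/5 = 70.9
Weighted total:
  Oral exam 34.5 × 0.2 = 6.9
  Skills demo 62 × 0.26 = 16.12
  Case study 78 × 0.08 = 6.24
  Written test 58 × 0.08 = 4.64
  Ethics module 70.9 × 0.22 = 15.598
  Theory 67 × 0.09 = 6.03
  Practical 88 × 0.07 = 6.16
Sum = 61.688
61.688 is ≥ 40 and < 62.5 → Developing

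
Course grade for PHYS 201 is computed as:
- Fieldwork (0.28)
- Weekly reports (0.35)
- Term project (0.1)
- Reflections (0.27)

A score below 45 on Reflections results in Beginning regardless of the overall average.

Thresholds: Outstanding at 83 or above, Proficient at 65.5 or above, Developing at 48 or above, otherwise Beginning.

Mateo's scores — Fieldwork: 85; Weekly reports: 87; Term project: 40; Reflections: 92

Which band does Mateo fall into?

Outstanding

Reflections score 92 ≥ 45: minimum met.
Weighted total:
  Fieldwork 85 × 0.28 = 23.8
  Weekly reports 87 × 0.35 = 30.45
  Term project 40 × 0.1 = 4
  Reflections 92 × 0.27 = 24.84
Sum = 83.09
83.09 ≥ 83 → Outstanding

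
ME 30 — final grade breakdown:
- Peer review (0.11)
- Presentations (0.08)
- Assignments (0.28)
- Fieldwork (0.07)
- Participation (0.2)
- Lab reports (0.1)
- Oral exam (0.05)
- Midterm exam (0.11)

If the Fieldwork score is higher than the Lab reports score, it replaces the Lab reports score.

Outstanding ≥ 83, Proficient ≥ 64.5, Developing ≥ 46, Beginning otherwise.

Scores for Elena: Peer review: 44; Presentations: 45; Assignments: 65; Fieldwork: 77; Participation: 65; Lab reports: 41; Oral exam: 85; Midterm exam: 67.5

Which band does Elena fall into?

Fieldwork (77) > Lab reports (41), so Lab reports counts as 77.
Weighted total:
  Peer review 44 × 0.11 = 4.84
  Presentations 45 × 0.08 = 3.6
  Assignments 65 × 0.28 = 18.2
  Fieldwork 77 × 0.07 = 5.39
  Participation 65 × 0.2 = 13
  Lab reports 77 × 0.1 = 7.7
  Oral exam 85 × 0.05 = 4.25
  Midterm exam 67.5 × 0.11 = 7.425
Sum = 64.405
64.405 is ≥ 46 and < 64.5 → Developing

Developing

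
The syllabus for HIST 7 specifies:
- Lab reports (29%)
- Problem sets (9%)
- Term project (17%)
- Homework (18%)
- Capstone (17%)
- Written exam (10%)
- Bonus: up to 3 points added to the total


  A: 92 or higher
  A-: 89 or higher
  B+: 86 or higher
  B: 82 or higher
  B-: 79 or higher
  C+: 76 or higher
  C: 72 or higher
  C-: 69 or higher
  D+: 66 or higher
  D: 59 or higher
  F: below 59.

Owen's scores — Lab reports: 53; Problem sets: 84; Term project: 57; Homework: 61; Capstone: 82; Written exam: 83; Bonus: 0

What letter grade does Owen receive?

D

Weighted total:
  Lab reports 53 × 0.29 = 15.37
  Problem sets 84 × 0.09 = 7.56
  Term project 57 × 0.17 = 9.69
  Homework 61 × 0.18 = 10.98
  Capstone 82 × 0.17 = 13.94
  Written exam 83 × 0.1 = 8.3
Sum = 65.84
Bonus: 65.84 + 0 = 65.84
65.84 is ≥ 59 and < 66 → D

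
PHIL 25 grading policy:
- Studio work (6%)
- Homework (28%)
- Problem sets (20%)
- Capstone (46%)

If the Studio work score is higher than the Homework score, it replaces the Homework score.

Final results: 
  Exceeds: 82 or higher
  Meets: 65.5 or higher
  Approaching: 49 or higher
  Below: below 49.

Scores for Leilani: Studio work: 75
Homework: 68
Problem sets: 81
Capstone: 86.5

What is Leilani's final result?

Studio work (75) > Homework (68), so Homework counts as 75.
Weighted total:
  Studio work 75 × 0.06 = 4.5
  Homework 75 × 0.28 = 21
  Problem sets 81 × 0.2 = 16.2
  Capstone 86.5 × 0.46 = 39.79
Sum = 81.49
81.49 is ≥ 65.5 and < 82 → Meets

Meets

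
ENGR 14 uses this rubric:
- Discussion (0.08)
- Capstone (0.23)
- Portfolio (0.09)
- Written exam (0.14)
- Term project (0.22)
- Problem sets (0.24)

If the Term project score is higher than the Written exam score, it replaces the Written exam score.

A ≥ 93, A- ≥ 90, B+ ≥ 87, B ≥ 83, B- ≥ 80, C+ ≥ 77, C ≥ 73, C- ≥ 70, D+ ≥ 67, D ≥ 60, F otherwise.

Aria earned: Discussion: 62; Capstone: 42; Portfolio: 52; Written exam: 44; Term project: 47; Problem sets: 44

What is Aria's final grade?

Term project (47) > Written exam (44), so Written exam counts as 47.
Weighted total:
  Discussion 62 × 0.08 = 4.96
  Capstone 42 × 0.23 = 9.66
  Portfolio 52 × 0.09 = 4.68
  Written exam 47 × 0.14 = 6.58
  Term project 47 × 0.22 = 10.34
  Problem sets 44 × 0.24 = 10.56
Sum = 46.78
46.78 < 60 → F

F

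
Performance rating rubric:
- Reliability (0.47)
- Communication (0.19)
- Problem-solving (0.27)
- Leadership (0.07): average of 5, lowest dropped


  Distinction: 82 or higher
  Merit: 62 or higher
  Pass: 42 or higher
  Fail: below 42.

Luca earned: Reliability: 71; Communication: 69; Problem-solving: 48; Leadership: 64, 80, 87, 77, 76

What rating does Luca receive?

Leadership: drop 64 → average of remaining 4 = 320/4 = 80
Weighted total:
  Reliability 71 × 0.47 = 33.37
  Communication 69 × 0.19 = 13.11
  Problem-solving 48 × 0.27 = 12.96
  Leadership 80 × 0.07 = 5.6
Sum = 65.04
65.04 is ≥ 62 and < 82 → Merit

Merit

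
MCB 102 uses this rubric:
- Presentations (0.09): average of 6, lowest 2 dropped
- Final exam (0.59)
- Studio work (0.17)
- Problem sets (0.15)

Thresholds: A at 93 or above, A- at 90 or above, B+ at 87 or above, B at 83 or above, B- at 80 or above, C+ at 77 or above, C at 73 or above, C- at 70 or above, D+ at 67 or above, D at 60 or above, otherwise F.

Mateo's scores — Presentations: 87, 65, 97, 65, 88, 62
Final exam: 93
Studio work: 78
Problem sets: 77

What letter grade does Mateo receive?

B+

Presentations: drop 62, 65 → average of remaining 4 = 337/4 = 84.25
Weighted total:
  Presentations 84.25 × 0.09 = 7.5825
  Final exam 93 × 0.59 = 54.87
  Studio work 78 × 0.17 = 13.26
  Problem sets 77 × 0.15 = 11.55
Sum = 87.2625
87.2625 is ≥ 87 and < 90 → B+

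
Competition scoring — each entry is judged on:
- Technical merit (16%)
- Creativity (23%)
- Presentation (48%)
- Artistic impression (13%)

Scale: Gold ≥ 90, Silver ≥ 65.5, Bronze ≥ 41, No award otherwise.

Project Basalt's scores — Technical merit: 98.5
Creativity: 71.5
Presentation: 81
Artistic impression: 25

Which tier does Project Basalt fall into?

Silver

Weighted total:
  Technical merit 98.5 × 0.16 = 15.76
  Creativity 71.5 × 0.23 = 16.445
  Presentation 81 × 0.48 = 38.88
  Artistic impression 25 × 0.13 = 3.25
Sum = 74.335
74.335 is ≥ 65.5 and < 90 → Silver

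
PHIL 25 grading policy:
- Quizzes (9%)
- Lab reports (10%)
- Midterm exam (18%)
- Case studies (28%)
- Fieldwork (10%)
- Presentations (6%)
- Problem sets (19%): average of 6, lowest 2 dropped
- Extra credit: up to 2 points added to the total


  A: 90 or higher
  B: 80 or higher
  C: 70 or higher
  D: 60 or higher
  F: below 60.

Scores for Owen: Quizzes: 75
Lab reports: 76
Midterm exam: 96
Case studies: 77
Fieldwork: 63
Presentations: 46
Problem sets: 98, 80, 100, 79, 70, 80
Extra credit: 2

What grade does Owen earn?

Problem sets: drop 70, 79 → average of remaining 4 = 358/4 = 89.5
Weighted total:
  Quizzes 75 × 0.09 = 6.75
  Lab reports 76 × 0.1 = 7.6
  Midterm exam 96 × 0.18 = 17.28
  Case studies 77 × 0.28 = 21.56
  Fieldwork 63 × 0.1 = 6.3
  Presentations 46 × 0.06 = 2.76
  Problem sets 89.5 × 0.19 = 17.005
Sum = 79.255
Extra credit: 79.255 + 2 = 81.255
81.255 is ≥ 80 and < 90 → B

B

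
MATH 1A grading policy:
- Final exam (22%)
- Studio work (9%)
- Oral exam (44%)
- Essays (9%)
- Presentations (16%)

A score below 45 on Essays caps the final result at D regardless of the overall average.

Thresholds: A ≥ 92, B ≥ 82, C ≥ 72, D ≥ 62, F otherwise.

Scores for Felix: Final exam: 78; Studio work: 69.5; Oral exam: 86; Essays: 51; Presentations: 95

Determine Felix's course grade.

C

Essays score 51 ≥ 45: minimum met.
Weighted total:
  Final exam 78 × 0.22 = 17.16
  Studio work 69.5 × 0.09 = 6.255
  Oral exam 86 × 0.44 = 37.84
  Essays 51 × 0.09 = 4.59
  Presentations 95 × 0.16 = 15.2
Sum = 81.045
81.045 is ≥ 72 and < 82 → C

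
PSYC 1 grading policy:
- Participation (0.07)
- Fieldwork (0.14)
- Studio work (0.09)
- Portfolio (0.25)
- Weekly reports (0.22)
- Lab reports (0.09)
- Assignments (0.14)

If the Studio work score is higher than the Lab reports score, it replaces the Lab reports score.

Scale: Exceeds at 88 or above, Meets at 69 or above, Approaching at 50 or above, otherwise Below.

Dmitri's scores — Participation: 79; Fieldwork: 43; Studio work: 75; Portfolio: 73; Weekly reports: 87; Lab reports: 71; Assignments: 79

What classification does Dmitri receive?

Meets

Studio work (75) > Lab reports (71), so Lab reports counts as 75.
Weighted total:
  Participation 79 × 0.07 = 5.53
  Fieldwork 43 × 0.14 = 6.02
  Studio work 75 × 0.09 = 6.75
  Portfolio 73 × 0.25 = 18.25
  Weekly reports 87 × 0.22 = 19.14
  Lab reports 75 × 0.09 = 6.75
  Assignments 79 × 0.14 = 11.06
Sum = 73.5
73.5 is ≥ 69 and < 88 → Meets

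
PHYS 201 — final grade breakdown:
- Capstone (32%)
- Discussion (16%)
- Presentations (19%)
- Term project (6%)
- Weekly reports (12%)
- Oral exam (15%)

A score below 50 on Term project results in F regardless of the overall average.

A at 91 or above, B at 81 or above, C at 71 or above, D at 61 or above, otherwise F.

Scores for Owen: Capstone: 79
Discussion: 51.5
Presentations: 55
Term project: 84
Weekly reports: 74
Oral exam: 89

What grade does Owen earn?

C

Term project score 84 ≥ 50: minimum met.
Weighted total:
  Capstone 79 × 0.32 = 25.28
  Discussion 51.5 × 0.16 = 8.24
  Presentations 55 × 0.19 = 10.45
  Term project 84 × 0.06 = 5.04
  Weekly reports 74 × 0.12 = 8.88
  Oral exam 89 × 0.15 = 13.35
Sum = 71.24
71.24 is ≥ 71 and < 81 → C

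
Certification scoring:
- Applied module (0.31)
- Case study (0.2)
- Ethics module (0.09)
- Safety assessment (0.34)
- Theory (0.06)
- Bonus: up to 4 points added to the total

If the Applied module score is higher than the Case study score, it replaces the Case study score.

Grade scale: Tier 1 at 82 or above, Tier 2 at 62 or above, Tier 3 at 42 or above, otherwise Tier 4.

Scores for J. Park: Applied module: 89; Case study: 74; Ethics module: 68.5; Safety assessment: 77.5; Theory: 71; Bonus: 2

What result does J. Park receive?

Applied module (89) > Case study (74), so Case study counts as 89.
Weighted total:
  Applied module 89 × 0.31 = 27.59
  Case study 89 × 0.2 = 17.8
  Ethics module 68.5 × 0.09 = 6.165
  Safety assessment 77.5 × 0.34 = 26.35
  Theory 71 × 0.06 = 4.26
Sum = 82.165
Bonus: 82.165 + 2 = 84.165
84.165 ≥ 82 → Tier 1

Tier 1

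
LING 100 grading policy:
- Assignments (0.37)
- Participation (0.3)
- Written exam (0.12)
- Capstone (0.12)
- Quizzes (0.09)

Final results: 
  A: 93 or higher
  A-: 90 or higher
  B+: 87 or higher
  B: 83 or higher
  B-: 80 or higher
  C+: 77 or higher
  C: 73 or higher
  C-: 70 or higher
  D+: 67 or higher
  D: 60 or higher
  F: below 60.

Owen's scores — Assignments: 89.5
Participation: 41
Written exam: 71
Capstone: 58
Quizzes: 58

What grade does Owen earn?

Weighted total:
  Assignments 89.5 × 0.37 = 33.115
  Participation 41 × 0.3 = 12.3
  Written exam 71 × 0.12 = 8.52
  Capstone 58 × 0.12 = 6.96
  Quizzes 58 × 0.09 = 5.22
Sum = 66.115
66.115 is ≥ 60 and < 67 → D

D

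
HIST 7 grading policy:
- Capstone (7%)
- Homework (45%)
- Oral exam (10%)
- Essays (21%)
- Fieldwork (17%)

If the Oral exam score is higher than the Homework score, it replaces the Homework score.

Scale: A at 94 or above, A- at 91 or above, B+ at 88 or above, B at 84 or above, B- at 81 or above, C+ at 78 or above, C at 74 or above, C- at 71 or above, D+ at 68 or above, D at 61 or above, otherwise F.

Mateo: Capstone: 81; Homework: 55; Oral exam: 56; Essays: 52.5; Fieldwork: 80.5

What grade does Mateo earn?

D

Oral exam (56) > Homework (55), so Homework counts as 56.
Weighted total:
  Capstone 81 × 0.07 = 5.67
  Homework 56 × 0.45 = 25.2
  Oral exam 56 × 0.1 = 5.6
  Essays 52.5 × 0.21 = 11.025
  Fieldwork 80.5 × 0.17 = 13.685
Sum = 61.18
61.18 is ≥ 61 and < 68 → D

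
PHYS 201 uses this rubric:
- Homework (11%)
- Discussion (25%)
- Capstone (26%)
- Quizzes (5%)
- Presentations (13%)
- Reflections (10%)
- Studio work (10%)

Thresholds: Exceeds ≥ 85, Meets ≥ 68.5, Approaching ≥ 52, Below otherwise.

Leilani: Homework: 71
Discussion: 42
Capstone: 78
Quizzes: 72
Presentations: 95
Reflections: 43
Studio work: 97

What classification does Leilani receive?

Meets

Weighted total:
  Homework 71 × 0.11 = 7.81
  Discussion 42 × 0.25 = 10.5
  Capstone 78 × 0.26 = 20.28
  Quizzes 72 × 0.05 = 3.6
  Presentations 95 × 0.13 = 12.35
  Reflections 43 × 0.1 = 4.3
  Studio work 97 × 0.1 = 9.7
Sum = 68.54
68.54 is ≥ 68.5 and < 85 → Meets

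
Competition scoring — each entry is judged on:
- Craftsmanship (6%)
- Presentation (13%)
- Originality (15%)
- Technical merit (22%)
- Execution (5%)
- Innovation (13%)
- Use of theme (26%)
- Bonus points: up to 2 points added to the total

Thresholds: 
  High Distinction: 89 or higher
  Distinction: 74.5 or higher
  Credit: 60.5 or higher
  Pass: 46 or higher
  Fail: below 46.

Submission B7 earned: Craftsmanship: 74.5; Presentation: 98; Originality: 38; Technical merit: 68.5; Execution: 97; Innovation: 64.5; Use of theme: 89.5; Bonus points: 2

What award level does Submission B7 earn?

Distinction

Weighted total:
  Craftsmanship 74.5 × 0.06 = 4.47
  Presentation 98 × 0.13 = 12.74
  Originality 38 × 0.15 = 5.7
  Technical merit 68.5 × 0.22 = 15.07
  Execution 97 × 0.05 = 4.85
  Innovation 64.5 × 0.13 = 8.385
  Use of theme 89.5 × 0.26 = 23.27
Sum = 74.485
Bonus points: 74.485 + 2 = 76.485
76.485 is ≥ 74.5 and < 89 → Distinction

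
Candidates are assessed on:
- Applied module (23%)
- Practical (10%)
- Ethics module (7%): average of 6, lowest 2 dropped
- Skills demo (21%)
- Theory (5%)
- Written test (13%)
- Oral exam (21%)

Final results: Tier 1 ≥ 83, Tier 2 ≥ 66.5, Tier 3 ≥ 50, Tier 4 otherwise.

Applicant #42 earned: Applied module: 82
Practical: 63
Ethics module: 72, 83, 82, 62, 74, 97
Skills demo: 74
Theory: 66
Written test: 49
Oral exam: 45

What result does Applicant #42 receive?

Tier 3

Ethics module: drop 62, 72 → average of remaining 4 = 336/4 = 84
Weighted total:
  Applied module 82 × 0.23 = 18.86
  Practical 63 × 0.1 = 6.3
  Ethics module 84 × 0.07 = 5.88
  Skills demo 74 × 0.21 = 15.54
  Theory 66 × 0.05 = 3.3
  Written test 49 × 0.13 = 6.37
  Oral exam 45 × 0.21 = 9.45
Sum = 65.7
65.7 is ≥ 50 and < 66.5 → Tier 3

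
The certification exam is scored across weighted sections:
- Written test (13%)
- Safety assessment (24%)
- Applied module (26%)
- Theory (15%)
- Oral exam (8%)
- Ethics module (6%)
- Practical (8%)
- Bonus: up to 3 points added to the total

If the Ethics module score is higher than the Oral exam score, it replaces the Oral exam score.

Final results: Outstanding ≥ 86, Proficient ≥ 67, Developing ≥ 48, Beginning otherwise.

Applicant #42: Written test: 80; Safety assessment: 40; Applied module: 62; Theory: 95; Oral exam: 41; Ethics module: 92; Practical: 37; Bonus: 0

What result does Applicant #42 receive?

Ethics module (92) > Oral exam (41), so Oral exam counts as 92.
Weighted total:
  Written test 80 × 0.13 = 10.4
  Safety assessment 40 × 0.24 = 9.6
  Applied module 62 × 0.26 = 16.12
  Theory 95 × 0.15 = 14.25
  Oral exam 92 × 0.08 = 7.36
  Ethics module 92 × 0.06 = 5.52
  Practical 37 × 0.08 = 2.96
Sum = 66.21
Bonus: 66.21 + 0 = 66.21
66.21 is ≥ 48 and < 67 → Developing

Developing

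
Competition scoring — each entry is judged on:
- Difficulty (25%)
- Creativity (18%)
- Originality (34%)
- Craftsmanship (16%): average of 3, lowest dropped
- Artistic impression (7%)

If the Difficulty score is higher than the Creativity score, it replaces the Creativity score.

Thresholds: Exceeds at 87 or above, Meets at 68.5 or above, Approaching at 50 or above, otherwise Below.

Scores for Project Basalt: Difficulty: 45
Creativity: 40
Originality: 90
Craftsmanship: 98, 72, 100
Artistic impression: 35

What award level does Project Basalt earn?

Approaching

Craftsmanship: drop 72 → average of remaining 2 = 198/2 = 99
Difficulty (45) > Creativity (40), so Creativity counts as 45.
Weighted total:
  Difficulty 45 × 0.25 = 11.25
  Creativity 45 × 0.18 = 8.1
  Originality 90 × 0.34 = 30.6
  Craftsmanship 99 × 0.16 = 15.84
  Artistic impression 35 × 0.07 = 2.45
Sum = 68.24
68.24 is ≥ 50 and < 68.5 → Approaching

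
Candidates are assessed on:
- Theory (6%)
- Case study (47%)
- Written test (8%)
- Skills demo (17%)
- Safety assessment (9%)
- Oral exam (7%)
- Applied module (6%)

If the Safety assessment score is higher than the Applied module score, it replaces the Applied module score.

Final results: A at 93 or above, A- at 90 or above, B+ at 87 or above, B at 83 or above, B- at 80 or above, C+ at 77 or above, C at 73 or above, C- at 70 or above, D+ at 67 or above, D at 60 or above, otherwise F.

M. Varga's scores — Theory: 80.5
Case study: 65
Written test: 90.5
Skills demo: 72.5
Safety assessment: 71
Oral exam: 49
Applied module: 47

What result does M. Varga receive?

D+

Safety assessment (71) > Applied module (47), so Applied module counts as 71.
Weighted total:
  Theory 80.5 × 0.06 = 4.83
  Case study 65 × 0.47 = 30.55
  Written test 90.5 × 0.08 = 7.24
  Skills demo 72.5 × 0.17 = 12.325
  Safety assessment 71 × 0.09 = 6.39
  Oral exam 49 × 0.07 = 3.43
  Applied module 71 × 0.06 = 4.26
Sum = 69.025
69.025 is ≥ 67 and < 70 → D+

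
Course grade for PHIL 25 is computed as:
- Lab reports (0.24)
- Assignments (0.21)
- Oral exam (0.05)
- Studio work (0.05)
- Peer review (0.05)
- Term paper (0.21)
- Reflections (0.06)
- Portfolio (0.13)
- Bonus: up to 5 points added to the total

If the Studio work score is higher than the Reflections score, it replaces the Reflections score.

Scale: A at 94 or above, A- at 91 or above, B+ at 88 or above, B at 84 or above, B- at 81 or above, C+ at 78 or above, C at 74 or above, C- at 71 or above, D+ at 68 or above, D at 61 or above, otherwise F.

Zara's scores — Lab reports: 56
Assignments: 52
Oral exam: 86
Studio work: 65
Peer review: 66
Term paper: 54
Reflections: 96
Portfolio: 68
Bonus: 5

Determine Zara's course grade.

Studio work (65) ≤ Reflections (96), so Reflections stays at 96.
Weighted total:
  Lab reports 56 × 0.24 = 13.44
  Assignments 52 × 0.21 = 10.92
  Oral exam 86 × 0.05 = 4.3
  Studio work 65 × 0.05 = 3.25
  Peer review 66 × 0.05 = 3.3
  Term paper 54 × 0.21 = 11.34
  Reflections 96 × 0.06 = 5.76
  Portfolio 68 × 0.13 = 8.84
Sum = 61.15
Bonus: 61.15 + 5 = 66.15
66.15 is ≥ 61 and < 68 → D

D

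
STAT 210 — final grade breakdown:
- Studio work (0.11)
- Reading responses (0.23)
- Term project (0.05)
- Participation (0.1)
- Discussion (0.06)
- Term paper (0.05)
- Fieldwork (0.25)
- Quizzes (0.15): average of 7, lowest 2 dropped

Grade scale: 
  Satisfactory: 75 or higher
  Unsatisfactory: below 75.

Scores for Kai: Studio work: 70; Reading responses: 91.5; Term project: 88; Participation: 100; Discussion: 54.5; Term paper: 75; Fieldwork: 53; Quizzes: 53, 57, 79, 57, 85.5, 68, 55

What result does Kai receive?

Unsatisfactory

Quizzes: drop 53, 55 → average of remaining 5 = 346.5/5 = 69.3
Weighted total:
  Studio work 70 × 0.11 = 7.7
  Reading responses 91.5 × 0.23 = 21.045
  Term project 88 × 0.05 = 4.4
  Participation 100 × 0.1 = 10
  Discussion 54.5 × 0.06 = 3.27
  Term paper 75 × 0.05 = 3.75
  Fieldwork 53 × 0.25 = 13.25
  Quizzes 69.3 × 0.15 = 10.395
Sum = 73.81
73.81 < 75 → Unsatisfactory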